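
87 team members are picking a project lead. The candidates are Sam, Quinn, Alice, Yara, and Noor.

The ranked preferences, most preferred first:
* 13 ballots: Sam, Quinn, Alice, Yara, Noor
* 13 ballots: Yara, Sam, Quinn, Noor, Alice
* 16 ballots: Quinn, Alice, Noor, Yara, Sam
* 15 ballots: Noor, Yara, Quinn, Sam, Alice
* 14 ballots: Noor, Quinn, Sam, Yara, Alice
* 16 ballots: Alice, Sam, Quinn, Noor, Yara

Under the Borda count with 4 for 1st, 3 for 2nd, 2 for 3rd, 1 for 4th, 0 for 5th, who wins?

Sam: 13×4 + 13×3 + 16×0 + 15×1 + 14×2 + 16×3 = 182
Quinn: 13×3 + 13×2 + 16×4 + 15×2 + 14×3 + 16×2 = 233
Alice: 13×2 + 13×0 + 16×3 + 15×0 + 14×0 + 16×4 = 138
Yara: 13×1 + 13×4 + 16×1 + 15×3 + 14×1 + 16×0 = 140
Noor: 13×0 + 13×1 + 16×2 + 15×4 + 14×4 + 16×1 = 177

Quinn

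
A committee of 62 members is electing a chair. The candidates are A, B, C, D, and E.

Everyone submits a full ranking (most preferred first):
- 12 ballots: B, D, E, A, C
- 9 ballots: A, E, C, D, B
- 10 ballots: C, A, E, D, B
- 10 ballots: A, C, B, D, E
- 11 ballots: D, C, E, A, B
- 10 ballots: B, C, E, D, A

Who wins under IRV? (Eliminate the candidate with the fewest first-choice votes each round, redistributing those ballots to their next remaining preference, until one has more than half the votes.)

Round 1: A 19, B 22, C 10, D 11, E 0. E eliminated.
Round 2: A 19, B 22, C 10, D 11. C eliminated.
Round 3: A 29, B 22, D 11. D eliminated.
Round 4: A 40, B 22. A has a majority (≥32).

A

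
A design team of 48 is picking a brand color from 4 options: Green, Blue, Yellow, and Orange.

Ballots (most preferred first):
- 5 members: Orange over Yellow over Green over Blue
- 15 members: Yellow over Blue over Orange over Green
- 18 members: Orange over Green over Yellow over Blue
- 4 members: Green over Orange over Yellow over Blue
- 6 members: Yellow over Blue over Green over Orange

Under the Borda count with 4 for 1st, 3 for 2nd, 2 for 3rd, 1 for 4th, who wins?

Yellow

Green: 5×2 + 15×1 + 18×3 + 4×4 + 6×2 = 107
Blue: 5×1 + 15×3 + 18×1 + 4×1 + 6×3 = 90
Yellow: 5×3 + 15×4 + 18×2 + 4×2 + 6×4 = 143
Orange: 5×4 + 15×2 + 18×4 + 4×3 + 6×1 = 140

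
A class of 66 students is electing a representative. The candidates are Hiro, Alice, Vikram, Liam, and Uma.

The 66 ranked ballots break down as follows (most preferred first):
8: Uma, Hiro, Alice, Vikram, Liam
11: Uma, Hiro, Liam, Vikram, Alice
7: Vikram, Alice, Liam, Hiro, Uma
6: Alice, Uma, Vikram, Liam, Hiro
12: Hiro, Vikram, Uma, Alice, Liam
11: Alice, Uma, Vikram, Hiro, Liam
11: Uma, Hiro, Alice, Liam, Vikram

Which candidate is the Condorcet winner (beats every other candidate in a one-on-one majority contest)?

Uma

Uma vs Hiro: 47–19
Uma vs Alice: 42–24
Uma vs Vikram: 47–19
Uma vs Liam: 59–7
Uma beats every other candidate.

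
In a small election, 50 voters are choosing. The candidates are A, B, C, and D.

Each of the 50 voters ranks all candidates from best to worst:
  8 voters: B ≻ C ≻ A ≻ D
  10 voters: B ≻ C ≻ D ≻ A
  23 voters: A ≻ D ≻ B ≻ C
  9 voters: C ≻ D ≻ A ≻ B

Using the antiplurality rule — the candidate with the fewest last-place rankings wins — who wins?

Last-place votes: A 10, B 9, C 23, D 8.

D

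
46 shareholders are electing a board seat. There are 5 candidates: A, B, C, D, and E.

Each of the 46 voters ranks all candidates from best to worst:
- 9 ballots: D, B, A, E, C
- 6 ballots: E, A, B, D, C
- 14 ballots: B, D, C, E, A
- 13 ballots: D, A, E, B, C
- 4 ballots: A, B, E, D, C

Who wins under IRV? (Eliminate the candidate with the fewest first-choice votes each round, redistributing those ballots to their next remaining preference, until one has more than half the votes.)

B

Round 1: A 4, B 14, C 0, D 22, E 6. C eliminated.
Round 2: A 4, B 14, D 22, E 6. A eliminated.
Round 3: B 18, D 22, E 6. E eliminated.
Round 4: B 24, D 22. B has a majority (≥24).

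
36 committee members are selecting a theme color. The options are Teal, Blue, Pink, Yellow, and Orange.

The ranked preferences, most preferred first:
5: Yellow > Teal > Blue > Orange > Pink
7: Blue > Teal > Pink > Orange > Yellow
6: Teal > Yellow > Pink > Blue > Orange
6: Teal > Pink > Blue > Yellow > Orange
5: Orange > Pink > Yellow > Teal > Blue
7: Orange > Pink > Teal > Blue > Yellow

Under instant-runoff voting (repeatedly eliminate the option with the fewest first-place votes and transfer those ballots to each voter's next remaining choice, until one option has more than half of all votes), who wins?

Teal

Round 1: Teal 12, Blue 7, Pink 0, Yellow 5, Orange 12. Pink eliminated.
Round 2: Teal 12, Blue 7, Yellow 5, Orange 12. Yellow eliminated.
Round 3: Teal 17, Blue 7, Orange 12. Blue eliminated.
Round 4: Teal 24, Orange 12. Teal has a majority (≥19).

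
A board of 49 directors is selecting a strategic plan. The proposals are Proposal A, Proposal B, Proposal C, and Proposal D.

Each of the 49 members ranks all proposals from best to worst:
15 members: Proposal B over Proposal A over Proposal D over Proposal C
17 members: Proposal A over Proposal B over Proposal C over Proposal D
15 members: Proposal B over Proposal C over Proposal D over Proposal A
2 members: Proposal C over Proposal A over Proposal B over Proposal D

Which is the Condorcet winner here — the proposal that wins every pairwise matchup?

Proposal B vs Proposal A: 30–19
Proposal B vs Proposal C: 47–2
Proposal B vs Proposal D: 49–0
Proposal B beats every other proposal.

Proposal B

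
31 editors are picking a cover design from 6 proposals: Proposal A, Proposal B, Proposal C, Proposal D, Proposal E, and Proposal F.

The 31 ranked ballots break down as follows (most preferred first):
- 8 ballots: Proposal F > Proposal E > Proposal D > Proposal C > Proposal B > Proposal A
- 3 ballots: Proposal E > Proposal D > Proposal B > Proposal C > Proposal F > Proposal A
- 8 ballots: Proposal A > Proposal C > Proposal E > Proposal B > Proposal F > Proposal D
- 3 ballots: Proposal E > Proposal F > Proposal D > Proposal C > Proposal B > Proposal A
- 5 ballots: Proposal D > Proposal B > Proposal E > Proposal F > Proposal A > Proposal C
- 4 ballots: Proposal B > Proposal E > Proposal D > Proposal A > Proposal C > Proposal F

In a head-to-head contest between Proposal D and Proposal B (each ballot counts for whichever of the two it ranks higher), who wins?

Proposal D is ranked above Proposal B on 19 ballots; Proposal B above Proposal D on 12.

Proposal D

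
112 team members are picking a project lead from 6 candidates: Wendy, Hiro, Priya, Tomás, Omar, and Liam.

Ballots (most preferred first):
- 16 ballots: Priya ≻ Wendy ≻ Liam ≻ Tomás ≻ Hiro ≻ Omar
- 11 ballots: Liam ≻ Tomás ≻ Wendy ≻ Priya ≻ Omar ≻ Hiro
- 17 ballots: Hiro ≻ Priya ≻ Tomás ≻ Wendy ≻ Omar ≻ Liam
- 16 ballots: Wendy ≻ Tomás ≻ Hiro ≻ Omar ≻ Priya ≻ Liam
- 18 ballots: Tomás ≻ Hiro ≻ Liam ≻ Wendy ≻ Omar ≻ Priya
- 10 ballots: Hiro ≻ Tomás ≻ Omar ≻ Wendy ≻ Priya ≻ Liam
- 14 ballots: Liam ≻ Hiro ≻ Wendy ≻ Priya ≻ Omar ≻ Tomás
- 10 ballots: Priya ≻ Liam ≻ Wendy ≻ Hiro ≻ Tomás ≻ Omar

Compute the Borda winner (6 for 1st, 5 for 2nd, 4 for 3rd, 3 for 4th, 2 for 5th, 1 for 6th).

Hiro

Wendy: 16×5 + 11×4 + 17×3 + 16×6 + 18×3 + 10×3 + 14×4 + 10×4 = 451
Hiro: 16×2 + 11×1 + 17×6 + 16×4 + 18×5 + 10×6 + 14×5 + 10×3 = 459
Priya: 16×6 + 11×3 + 17×5 + 16×2 + 18×1 + 10×2 + 14×3 + 10×6 = 386
Tomás: 16×3 + 11×5 + 17×4 + 16×5 + 18×6 + 10×5 + 14×1 + 10×2 = 443
Omar: 16×1 + 11×2 + 17×2 + 16×3 + 18×2 + 10×4 + 14×2 + 10×1 = 234
Liam: 16×4 + 11×6 + 17×1 + 16×1 + 18×4 + 10×1 + 14×6 + 10×5 = 379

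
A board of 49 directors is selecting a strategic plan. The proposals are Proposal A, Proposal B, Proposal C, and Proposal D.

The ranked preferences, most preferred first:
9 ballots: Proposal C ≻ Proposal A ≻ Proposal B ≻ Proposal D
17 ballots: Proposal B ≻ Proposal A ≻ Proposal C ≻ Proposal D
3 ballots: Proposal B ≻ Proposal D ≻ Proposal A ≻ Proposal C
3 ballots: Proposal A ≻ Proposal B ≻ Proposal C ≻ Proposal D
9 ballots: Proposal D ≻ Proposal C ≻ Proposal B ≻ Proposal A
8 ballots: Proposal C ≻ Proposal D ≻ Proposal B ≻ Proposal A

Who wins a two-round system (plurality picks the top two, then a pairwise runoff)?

Round 1 first-place votes: Proposal A 3, Proposal B 20, Proposal C 17, Proposal D 9. Proposal B and Proposal C advance.
Runoff: Proposal B is ranked above Proposal C on 23 ballots, Proposal C above Proposal B on 26.

Proposal C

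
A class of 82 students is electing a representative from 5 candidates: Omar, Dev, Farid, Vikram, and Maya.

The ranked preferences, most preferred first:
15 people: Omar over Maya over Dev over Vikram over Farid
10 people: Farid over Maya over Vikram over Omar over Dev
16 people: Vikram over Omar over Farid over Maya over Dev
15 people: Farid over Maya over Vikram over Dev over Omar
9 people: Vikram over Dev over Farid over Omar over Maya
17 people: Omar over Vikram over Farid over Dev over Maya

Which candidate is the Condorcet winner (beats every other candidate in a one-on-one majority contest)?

Vikram vs Omar: 50–32
Vikram vs Dev: 67–15
Vikram vs Farid: 57–25
Vikram vs Maya: 42–40
Vikram beats every other candidate.

Vikram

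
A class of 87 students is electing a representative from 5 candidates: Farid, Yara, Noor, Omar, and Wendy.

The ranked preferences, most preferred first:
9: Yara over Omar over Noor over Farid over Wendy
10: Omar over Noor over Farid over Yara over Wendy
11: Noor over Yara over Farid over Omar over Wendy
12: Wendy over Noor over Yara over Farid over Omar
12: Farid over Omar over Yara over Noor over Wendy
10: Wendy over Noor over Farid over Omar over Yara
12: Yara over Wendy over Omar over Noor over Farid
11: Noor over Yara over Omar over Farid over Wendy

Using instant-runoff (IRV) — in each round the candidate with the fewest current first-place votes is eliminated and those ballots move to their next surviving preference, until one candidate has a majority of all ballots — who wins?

Noor

Round 1: Farid 12, Yara 21, Noor 22, Omar 10, Wendy 22. Omar eliminated.
Round 2: Farid 12, Yara 21, Noor 32, Wendy 22. Farid eliminated.
Round 3: Yara 33, Noor 32, Wendy 22. Wendy eliminated.
Round 4: Yara 33, Noor 54. Noor has a majority (≥44).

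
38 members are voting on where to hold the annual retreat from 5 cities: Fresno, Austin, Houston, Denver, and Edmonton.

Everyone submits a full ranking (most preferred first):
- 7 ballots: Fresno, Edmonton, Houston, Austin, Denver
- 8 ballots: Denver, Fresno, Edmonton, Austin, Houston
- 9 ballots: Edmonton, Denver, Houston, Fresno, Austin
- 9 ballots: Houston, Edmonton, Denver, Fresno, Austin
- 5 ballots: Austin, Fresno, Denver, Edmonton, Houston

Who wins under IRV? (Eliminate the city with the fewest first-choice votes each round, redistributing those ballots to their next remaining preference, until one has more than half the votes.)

Round 1: Fresno 7, Austin 5, Houston 9, Denver 8, Edmonton 9. Austin eliminated.
Round 2: Fresno 12, Houston 9, Denver 8, Edmonton 9. Denver eliminated.
Round 3: Fresno 20, Houston 9, Edmonton 9. Fresno has a majority (≥20).

Fresno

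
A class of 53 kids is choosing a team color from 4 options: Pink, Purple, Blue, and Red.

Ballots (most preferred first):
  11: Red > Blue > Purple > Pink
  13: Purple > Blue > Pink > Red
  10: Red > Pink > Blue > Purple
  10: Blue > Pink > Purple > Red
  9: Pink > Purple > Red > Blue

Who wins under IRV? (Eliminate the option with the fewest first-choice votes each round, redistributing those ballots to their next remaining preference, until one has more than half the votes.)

Round 1: Pink 9, Purple 13, Blue 10, Red 21. Pink eliminated.
Round 2: Purple 22, Blue 10, Red 21. Blue eliminated.
Round 3: Purple 32, Red 21. Purple has a majority (≥27).

Purple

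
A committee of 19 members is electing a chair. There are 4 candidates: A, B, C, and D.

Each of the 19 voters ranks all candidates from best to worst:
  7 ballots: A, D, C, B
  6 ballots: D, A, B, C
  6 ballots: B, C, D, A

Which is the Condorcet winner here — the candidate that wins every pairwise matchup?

D vs A: 12–7
D vs B: 13–6
D vs C: 13–6
D beats every other candidate.

D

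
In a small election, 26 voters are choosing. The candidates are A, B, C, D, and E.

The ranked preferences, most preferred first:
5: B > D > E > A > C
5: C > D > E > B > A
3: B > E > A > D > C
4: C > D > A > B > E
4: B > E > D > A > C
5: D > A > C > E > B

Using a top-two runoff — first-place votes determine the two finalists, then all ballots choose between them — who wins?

Round 1 first-place votes: A 0, B 12, C 9, D 5, E 0. B and C advance.
Runoff: B is ranked above C on 12 ballots, C above B on 14.

C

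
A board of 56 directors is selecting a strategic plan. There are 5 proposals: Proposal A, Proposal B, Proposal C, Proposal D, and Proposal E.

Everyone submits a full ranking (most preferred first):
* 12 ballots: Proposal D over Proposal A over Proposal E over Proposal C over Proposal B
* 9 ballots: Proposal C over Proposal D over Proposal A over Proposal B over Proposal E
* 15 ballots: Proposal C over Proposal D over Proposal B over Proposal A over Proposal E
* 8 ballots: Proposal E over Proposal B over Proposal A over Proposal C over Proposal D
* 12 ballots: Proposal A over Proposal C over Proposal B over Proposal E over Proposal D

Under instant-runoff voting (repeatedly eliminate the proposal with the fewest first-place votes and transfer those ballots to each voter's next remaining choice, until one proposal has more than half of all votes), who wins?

Round 1: Proposal A 12, Proposal B 0, Proposal C 24, Proposal D 12, Proposal E 8. Proposal B eliminated.
Round 2: Proposal A 12, Proposal C 24, Proposal D 12, Proposal E 8. Proposal E eliminated.
Round 3: Proposal A 20, Proposal C 24, Proposal D 12. Proposal D eliminated.
Round 4: Proposal A 32, Proposal C 24. Proposal A has a majority (≥29).

Proposal A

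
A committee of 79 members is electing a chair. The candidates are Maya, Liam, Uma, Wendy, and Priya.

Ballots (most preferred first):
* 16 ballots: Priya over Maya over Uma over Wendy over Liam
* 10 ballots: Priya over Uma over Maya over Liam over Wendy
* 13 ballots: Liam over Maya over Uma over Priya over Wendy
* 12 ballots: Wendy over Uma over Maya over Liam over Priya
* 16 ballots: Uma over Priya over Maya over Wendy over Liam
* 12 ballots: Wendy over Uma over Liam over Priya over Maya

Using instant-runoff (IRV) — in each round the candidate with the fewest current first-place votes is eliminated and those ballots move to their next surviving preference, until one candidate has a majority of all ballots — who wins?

Uma

Round 1: Maya 0, Liam 13, Uma 16, Wendy 24, Priya 26. Maya eliminated.
Round 2: Liam 13, Uma 16, Wendy 24, Priya 26. Liam eliminated.
Round 3: Uma 29, Wendy 24, Priya 26. Wendy eliminated.
Round 4: Uma 53, Priya 26. Uma has a majority (≥40).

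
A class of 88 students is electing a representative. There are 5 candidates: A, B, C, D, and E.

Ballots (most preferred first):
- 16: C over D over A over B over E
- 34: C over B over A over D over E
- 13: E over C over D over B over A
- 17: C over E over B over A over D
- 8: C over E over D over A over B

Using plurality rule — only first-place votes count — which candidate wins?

First-place votes: A 0, B 0, C 75, D 0, E 13.

C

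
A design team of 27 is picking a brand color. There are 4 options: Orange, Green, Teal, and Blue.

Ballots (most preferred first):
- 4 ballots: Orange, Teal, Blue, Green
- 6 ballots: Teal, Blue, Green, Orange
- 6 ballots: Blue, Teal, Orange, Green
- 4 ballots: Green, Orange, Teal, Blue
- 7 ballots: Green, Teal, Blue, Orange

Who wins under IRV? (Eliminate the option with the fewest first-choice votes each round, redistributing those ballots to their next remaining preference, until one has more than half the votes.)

Teal

Round 1: Orange 4, Green 11, Teal 6, Blue 6. Orange eliminated.
Round 2: Green 11, Teal 10, Blue 6. Blue eliminated.
Round 3: Green 11, Teal 16. Teal has a majority (≥14).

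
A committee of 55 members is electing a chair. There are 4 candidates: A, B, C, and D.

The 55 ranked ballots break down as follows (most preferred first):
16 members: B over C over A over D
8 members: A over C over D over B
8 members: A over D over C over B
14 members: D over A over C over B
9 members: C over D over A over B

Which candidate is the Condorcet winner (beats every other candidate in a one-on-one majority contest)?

A

A vs B: 39–16
A vs C: 30–25
A vs D: 32–23
A beats every other candidate.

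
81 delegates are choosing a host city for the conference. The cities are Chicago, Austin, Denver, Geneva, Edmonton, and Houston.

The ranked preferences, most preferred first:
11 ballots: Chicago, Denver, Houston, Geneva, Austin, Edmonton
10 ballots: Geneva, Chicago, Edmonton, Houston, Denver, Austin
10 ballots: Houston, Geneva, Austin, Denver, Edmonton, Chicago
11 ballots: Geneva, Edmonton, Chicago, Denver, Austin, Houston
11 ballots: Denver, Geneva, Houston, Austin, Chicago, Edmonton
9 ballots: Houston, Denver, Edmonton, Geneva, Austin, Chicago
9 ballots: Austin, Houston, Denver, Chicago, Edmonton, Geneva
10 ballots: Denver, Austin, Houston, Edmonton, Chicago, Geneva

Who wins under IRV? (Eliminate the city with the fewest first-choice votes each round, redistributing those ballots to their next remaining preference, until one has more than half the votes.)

Denver

Round 1: Chicago 11, Austin 9, Denver 21, Geneva 21, Edmonton 0, Houston 19. Edmonton eliminated.
Round 2: Chicago 11, Austin 9, Denver 21, Geneva 21, Houston 19. Austin eliminated.
Round 3: Chicago 11, Denver 21, Geneva 21, Houston 28. Chicago eliminated.
Round 4: Denver 32, Geneva 21, Houston 28. Geneva eliminated.
Round 5: Denver 43, Houston 38. Denver has a majority (≥41).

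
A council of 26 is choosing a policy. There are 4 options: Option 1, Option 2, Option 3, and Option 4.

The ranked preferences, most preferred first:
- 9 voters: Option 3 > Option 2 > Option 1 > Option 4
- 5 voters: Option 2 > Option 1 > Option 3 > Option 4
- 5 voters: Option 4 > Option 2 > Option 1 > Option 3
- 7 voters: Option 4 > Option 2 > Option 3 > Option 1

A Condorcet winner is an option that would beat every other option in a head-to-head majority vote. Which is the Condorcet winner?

Option 2 vs Option 1: 26–0
Option 2 vs Option 3: 17–9
Option 2 vs Option 4: 14–12
Option 2 beats every other option.

Option 2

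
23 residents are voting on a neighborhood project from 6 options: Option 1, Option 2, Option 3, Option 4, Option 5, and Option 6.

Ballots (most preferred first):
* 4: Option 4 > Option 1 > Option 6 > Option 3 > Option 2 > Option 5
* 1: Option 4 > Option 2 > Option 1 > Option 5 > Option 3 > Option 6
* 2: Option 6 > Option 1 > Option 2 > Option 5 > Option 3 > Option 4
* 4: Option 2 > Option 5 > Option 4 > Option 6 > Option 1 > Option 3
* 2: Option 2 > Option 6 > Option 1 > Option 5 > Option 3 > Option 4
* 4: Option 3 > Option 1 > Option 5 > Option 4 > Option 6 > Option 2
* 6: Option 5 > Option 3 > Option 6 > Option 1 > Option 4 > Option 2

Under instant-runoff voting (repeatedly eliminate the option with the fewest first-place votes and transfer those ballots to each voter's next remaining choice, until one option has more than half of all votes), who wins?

Option 2

Round 1: Option 1 0, Option 2 6, Option 3 4, Option 4 5, Option 5 6, Option 6 2. Option 1 eliminated.
Round 2: Option 2 6, Option 3 4, Option 4 5, Option 5 6, Option 6 2. Option 6 eliminated.
Round 3: Option 2 8, Option 3 4, Option 4 5, Option 5 6. Option 3 eliminated.
Round 4: Option 2 8, Option 4 5, Option 5 10. Option 4 eliminated.
Round 5: Option 2 13, Option 5 10. Option 2 has a majority (≥12).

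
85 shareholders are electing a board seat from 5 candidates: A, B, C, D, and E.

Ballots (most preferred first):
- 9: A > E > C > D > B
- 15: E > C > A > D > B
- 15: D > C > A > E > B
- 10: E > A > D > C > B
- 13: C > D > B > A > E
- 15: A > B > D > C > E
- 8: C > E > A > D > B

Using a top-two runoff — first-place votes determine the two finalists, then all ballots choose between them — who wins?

A

Round 1 first-place votes: A 24, B 0, C 21, D 15, E 25. E and A advance.
Runoff: E is ranked above A on 33 ballots, A above E on 52.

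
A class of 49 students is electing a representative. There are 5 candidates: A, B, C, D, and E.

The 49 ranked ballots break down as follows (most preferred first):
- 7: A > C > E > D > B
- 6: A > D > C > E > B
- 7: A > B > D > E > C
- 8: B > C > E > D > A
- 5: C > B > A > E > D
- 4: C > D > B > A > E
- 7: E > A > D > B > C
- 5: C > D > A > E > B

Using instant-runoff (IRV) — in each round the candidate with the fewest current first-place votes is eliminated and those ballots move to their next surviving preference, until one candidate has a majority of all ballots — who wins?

A

Round 1: A 20, B 8, C 14, D 0, E 7. D eliminated.
Round 2: A 20, B 8, C 14, E 7. E eliminated.
Round 3: A 27, B 8, C 14. A has a majority (≥25).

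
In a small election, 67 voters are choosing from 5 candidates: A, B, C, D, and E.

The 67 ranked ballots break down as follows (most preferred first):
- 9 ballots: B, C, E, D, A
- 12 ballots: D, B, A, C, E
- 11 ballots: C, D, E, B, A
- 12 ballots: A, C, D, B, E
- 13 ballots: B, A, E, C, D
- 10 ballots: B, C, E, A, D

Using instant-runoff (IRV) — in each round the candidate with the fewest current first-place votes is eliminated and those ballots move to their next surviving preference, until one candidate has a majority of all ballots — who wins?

Round 1: A 12, B 32, C 11, D 12, E 0. E eliminated.
Round 2: A 12, B 32, C 11, D 12. C eliminated.
Round 3: A 12, B 32, D 23. A eliminated.
Round 4: B 32, D 35. D has a majority (≥34).

D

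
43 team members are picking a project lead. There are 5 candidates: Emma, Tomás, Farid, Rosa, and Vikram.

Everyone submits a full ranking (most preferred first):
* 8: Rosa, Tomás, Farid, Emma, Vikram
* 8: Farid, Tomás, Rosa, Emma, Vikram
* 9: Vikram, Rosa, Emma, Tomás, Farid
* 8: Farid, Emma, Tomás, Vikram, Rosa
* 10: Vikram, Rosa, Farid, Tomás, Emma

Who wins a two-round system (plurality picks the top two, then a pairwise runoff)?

Farid

Round 1 first-place votes: Emma 0, Tomás 0, Farid 16, Rosa 8, Vikram 19. Vikram and Farid advance.
Runoff: Vikram is ranked above Farid on 19 ballots, Farid above Vikram on 24.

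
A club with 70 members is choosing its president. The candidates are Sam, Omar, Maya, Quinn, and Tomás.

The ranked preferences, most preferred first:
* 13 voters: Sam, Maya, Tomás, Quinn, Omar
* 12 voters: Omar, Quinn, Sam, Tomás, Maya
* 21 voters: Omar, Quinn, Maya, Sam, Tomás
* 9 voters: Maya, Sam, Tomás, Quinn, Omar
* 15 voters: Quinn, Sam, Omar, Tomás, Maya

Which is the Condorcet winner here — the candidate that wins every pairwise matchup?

Quinn vs Sam: 48–22
Quinn vs Omar: 37–33
Quinn vs Maya: 48–22
Quinn vs Tomás: 48–22
Quinn beats every other candidate.

Quinn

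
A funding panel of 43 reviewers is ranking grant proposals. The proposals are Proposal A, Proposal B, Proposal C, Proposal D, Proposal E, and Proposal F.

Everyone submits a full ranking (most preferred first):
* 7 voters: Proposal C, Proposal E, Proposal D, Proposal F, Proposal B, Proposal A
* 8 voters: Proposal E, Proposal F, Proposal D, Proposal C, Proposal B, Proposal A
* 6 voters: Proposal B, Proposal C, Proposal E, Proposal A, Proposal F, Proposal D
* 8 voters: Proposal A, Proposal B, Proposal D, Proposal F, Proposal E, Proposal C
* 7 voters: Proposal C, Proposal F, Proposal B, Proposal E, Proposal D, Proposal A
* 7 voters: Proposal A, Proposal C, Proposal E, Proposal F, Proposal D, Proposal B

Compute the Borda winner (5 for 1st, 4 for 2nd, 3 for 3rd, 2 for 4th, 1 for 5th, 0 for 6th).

Proposal C

Proposal A: 7×0 + 8×0 + 6×2 + 8×5 + 7×0 + 7×5 = 87
Proposal B: 7×1 + 8×1 + 6×5 + 8×4 + 7×3 + 7×0 = 98
Proposal C: 7×5 + 8×2 + 6×4 + 8×0 + 7×5 + 7×4 = 138
Proposal D: 7×3 + 8×3 + 6×0 + 8×3 + 7×1 + 7×1 = 83
Proposal E: 7×4 + 8×5 + 6×3 + 8×1 + 7×2 + 7×3 = 129
Proposal F: 7×2 + 8×4 + 6×1 + 8×2 + 7×4 + 7×2 = 110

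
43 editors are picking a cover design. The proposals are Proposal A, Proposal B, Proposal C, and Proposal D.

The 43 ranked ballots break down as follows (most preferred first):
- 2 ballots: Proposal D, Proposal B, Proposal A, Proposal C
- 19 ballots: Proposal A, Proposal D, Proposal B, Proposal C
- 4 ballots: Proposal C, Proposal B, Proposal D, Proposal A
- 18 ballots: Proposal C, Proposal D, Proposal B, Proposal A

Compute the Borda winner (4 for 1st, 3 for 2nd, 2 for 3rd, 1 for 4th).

Proposal A: 2×2 + 19×4 + 4×1 + 18×1 = 102
Proposal B: 2×3 + 19×2 + 4×3 + 18×2 = 92
Proposal C: 2×1 + 19×1 + 4×4 + 18×4 = 109
Proposal D: 2×4 + 19×3 + 4×2 + 18×3 = 127

Proposal D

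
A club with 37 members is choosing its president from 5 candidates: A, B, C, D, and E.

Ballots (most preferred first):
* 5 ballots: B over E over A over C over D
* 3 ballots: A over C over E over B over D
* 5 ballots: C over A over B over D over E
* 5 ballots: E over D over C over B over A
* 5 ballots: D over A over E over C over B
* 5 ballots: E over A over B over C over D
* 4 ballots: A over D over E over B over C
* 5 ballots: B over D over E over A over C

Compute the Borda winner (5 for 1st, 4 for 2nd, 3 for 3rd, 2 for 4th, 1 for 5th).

E

A: 5×3 + 3×5 + 5×4 + 5×1 + 5×4 + 5×4 + 4×5 + 5×2 = 125
B: 5×5 + 3×2 + 5×3 + 5×2 + 5×1 + 5×3 + 4×2 + 5×5 = 109
C: 5×2 + 3×4 + 5×5 + 5×3 + 5×2 + 5×2 + 4×1 + 5×1 = 91
D: 5×1 + 3×1 + 5×2 + 5×4 + 5×5 + 5×1 + 4×4 + 5×4 = 104
E: 5×4 + 3×3 + 5×1 + 5×5 + 5×3 + 5×5 + 4×3 + 5×3 = 126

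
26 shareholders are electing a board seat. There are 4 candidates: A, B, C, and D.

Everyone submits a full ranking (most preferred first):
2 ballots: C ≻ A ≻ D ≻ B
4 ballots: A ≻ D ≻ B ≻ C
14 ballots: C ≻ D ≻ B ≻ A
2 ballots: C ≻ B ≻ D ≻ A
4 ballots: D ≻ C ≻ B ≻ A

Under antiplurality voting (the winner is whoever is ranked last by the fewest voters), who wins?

Last-place votes: A 20, B 2, C 4, D 0.

D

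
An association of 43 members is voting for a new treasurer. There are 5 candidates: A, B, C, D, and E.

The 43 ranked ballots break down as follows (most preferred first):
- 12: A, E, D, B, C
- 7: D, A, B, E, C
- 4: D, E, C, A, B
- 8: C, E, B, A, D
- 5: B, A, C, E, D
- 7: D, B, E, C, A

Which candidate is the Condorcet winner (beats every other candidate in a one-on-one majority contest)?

A vs B: 23–20
A vs C: 24–19
A vs D: 25–18
A vs E: 24–19
A beats every other candidate.

A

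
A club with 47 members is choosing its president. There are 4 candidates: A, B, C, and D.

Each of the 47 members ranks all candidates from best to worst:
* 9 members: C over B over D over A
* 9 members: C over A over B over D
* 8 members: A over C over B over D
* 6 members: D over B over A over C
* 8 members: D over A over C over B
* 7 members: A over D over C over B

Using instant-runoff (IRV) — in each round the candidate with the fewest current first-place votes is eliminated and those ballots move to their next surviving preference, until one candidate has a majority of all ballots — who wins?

Round 1: A 15, B 0, C 18, D 14. B eliminated.
Round 2: A 15, C 18, D 14. D eliminated.
Round 3: A 29, C 18. A has a majority (≥24).

A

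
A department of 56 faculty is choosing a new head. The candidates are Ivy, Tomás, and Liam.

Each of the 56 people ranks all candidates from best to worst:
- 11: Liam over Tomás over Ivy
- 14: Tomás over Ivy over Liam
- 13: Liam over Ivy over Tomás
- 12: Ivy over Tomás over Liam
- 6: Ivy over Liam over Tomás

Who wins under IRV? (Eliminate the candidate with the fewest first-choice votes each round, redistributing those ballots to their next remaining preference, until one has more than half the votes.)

Round 1: Ivy 18, Tomás 14, Liam 24. Tomás eliminated.
Round 2: Ivy 32, Liam 24. Ivy has a majority (≥29).

Ivy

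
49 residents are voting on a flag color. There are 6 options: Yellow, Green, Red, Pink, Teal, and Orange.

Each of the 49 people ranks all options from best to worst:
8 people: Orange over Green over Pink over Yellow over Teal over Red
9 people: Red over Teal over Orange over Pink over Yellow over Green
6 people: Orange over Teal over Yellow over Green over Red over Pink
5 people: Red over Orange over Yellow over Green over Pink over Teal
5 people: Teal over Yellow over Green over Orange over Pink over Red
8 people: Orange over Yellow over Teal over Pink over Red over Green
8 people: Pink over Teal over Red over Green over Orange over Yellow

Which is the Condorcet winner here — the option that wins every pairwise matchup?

Orange

Orange vs Yellow: 44–5
Orange vs Green: 36–13
Orange vs Red: 27–22
Orange vs Pink: 41–8
Orange vs Teal: 27–22
Orange beats every other option.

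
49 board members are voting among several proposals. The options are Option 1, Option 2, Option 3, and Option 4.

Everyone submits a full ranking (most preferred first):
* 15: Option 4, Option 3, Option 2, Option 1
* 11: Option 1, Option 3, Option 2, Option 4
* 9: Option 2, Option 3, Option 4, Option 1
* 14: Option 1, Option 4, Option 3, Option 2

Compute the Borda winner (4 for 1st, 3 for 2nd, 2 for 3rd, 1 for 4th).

Option 3

Option 1: 15×1 + 11×4 + 9×1 + 14×4 = 124
Option 2: 15×2 + 11×2 + 9×4 + 14×1 = 102
Option 3: 15×3 + 11×3 + 9×3 + 14×2 = 133
Option 4: 15×4 + 11×1 + 9×2 + 14×3 = 131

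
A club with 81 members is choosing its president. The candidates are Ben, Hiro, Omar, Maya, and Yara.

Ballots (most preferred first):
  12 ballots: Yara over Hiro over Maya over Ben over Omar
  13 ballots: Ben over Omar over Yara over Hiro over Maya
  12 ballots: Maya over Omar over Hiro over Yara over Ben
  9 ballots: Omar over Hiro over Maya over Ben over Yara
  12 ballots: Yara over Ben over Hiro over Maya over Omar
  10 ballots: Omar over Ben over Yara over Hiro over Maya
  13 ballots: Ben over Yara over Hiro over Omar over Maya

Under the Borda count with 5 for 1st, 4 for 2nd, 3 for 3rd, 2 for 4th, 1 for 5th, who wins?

Yara

Ben: 12×2 + 13×5 + 12×1 + 9×2 + 12×4 + 10×4 + 13×5 = 272
Hiro: 12×4 + 13×2 + 12×3 + 9×4 + 12×3 + 10×2 + 13×3 = 241
Omar: 12×1 + 13×4 + 12×4 + 9×5 + 12×1 + 10×5 + 13×2 = 245
Maya: 12×3 + 13×1 + 12×5 + 9×3 + 12×2 + 10×1 + 13×1 = 183
Yara: 12×5 + 13×3 + 12×2 + 9×1 + 12×5 + 10×3 + 13×4 = 274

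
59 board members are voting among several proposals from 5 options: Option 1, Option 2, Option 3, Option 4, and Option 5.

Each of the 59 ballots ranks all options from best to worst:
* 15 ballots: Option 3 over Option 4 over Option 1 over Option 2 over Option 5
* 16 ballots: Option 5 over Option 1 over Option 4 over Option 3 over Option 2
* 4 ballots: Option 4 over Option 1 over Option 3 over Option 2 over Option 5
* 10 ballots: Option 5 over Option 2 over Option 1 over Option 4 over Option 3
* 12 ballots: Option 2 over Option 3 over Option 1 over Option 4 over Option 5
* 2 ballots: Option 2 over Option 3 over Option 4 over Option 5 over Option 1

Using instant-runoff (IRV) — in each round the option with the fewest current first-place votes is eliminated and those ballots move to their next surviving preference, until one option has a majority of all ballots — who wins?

Option 3

Round 1: Option 1 0, Option 2 14, Option 3 15, Option 4 4, Option 5 26. Option 1 eliminated.
Round 2: Option 2 14, Option 3 15, Option 4 4, Option 5 26. Option 4 eliminated.
Round 3: Option 2 14, Option 3 19, Option 5 26. Option 2 eliminated.
Round 4: Option 3 33, Option 5 26. Option 3 has a majority (≥30).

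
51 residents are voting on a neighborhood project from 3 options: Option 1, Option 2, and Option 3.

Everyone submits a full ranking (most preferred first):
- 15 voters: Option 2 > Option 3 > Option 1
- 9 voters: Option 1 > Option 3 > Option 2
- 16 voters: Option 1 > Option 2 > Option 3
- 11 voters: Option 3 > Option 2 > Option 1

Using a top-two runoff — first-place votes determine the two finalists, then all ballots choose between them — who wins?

Option 2

Round 1 first-place votes: Option 1 25, Option 2 15, Option 3 11. Option 1 and Option 2 advance.
Runoff: Option 1 is ranked above Option 2 on 25 ballots, Option 2 above Option 1 on 26.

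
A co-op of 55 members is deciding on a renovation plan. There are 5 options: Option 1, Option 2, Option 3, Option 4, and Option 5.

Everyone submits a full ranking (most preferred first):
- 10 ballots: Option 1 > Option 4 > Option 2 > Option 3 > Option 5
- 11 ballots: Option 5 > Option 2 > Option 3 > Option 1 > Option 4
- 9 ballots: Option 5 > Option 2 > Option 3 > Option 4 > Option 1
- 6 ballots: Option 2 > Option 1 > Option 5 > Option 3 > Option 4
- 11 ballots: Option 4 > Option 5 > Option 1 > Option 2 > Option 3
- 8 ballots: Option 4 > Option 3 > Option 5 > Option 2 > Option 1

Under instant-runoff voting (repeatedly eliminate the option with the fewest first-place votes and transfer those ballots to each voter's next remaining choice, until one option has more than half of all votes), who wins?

Option 4

Round 1: Option 1 10, Option 2 6, Option 3 0, Option 4 19, Option 5 20. Option 3 eliminated.
Round 2: Option 1 10, Option 2 6, Option 4 19, Option 5 20. Option 2 eliminated.
Round 3: Option 1 16, Option 4 19, Option 5 20. Option 1 eliminated.
Round 4: Option 4 29, Option 5 26. Option 4 has a majority (≥28).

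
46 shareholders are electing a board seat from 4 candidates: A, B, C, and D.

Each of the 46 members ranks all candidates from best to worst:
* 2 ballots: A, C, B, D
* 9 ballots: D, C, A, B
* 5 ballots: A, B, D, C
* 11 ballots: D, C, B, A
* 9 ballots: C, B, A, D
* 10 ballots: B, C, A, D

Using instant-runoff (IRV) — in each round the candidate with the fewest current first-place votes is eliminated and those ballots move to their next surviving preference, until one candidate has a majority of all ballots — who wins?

Round 1: A 7, B 10, C 9, D 20. A eliminated.
Round 2: B 15, C 11, D 20. C eliminated.
Round 3: B 26, D 20. B has a majority (≥24).

B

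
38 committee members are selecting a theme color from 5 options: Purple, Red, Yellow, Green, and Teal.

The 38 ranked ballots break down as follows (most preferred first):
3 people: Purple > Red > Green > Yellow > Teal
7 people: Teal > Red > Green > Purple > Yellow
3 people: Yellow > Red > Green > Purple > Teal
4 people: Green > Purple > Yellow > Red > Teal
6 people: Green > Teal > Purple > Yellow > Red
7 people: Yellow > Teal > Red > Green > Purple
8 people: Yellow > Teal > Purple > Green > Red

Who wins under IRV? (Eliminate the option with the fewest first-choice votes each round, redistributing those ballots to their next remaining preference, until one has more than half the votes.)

Round 1: Purple 3, Red 0, Yellow 18, Green 10, Teal 7. Red eliminated.
Round 2: Purple 3, Yellow 18, Green 10, Teal 7. Purple eliminated.
Round 3: Yellow 18, Green 13, Teal 7. Teal eliminated.
Round 4: Yellow 18, Green 20. Green has a majority (≥20).

Green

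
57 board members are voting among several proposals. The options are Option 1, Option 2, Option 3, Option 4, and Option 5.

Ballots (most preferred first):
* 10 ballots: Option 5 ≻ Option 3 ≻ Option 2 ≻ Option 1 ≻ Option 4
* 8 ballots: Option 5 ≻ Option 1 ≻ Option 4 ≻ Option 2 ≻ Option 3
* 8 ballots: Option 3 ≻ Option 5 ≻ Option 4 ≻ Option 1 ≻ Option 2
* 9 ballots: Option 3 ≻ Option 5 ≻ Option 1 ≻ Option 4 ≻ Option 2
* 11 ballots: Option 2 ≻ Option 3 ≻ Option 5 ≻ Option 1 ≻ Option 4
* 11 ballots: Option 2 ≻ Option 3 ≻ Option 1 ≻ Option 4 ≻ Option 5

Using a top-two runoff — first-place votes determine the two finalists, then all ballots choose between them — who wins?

Round 1 first-place votes: Option 1 0, Option 2 22, Option 3 17, Option 4 0, Option 5 18. Option 2 and Option 5 advance.
Runoff: Option 2 is ranked above Option 5 on 22 ballots, Option 5 above Option 2 on 35.

Option 5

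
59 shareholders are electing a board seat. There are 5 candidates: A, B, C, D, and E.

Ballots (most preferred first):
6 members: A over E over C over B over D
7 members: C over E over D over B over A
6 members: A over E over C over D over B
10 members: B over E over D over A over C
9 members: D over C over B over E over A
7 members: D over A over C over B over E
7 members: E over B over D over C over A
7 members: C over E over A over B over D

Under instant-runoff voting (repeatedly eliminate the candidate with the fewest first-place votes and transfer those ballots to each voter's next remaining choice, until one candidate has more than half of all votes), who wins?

C

Round 1: A 12, B 10, C 14, D 16, E 7. E eliminated.
Round 2: A 12, B 17, C 14, D 16. A eliminated.
Round 3: B 17, C 26, D 16. D eliminated.
Round 4: B 17, C 42. C has a majority (≥30).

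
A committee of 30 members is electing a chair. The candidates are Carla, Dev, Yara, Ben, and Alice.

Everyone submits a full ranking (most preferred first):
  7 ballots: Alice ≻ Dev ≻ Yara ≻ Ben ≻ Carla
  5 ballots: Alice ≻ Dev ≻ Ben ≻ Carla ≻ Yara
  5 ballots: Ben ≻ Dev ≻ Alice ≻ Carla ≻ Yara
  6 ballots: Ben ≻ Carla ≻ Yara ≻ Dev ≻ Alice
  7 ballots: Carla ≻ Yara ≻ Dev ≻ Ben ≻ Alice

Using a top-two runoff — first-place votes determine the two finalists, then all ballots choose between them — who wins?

Round 1 first-place votes: Carla 7, Dev 0, Yara 0, Ben 11, Alice 12. Alice and Ben advance.
Runoff: Alice is ranked above Ben on 12 ballots, Ben above Alice on 18.

Ben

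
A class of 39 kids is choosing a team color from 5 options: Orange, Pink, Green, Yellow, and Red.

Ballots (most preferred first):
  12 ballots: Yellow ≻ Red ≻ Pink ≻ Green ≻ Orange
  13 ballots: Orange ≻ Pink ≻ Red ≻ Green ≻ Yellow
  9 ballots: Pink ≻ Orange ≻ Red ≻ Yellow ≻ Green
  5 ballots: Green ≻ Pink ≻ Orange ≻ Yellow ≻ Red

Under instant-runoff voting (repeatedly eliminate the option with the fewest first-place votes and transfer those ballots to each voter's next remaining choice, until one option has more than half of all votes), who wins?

Pink

Round 1: Orange 13, Pink 9, Green 5, Yellow 12, Red 0. Red eliminated.
Round 2: Orange 13, Pink 9, Green 5, Yellow 12. Green eliminated.
Round 3: Orange 13, Pink 14, Yellow 12. Yellow eliminated.
Round 4: Orange 13, Pink 26. Pink has a majority (≥20).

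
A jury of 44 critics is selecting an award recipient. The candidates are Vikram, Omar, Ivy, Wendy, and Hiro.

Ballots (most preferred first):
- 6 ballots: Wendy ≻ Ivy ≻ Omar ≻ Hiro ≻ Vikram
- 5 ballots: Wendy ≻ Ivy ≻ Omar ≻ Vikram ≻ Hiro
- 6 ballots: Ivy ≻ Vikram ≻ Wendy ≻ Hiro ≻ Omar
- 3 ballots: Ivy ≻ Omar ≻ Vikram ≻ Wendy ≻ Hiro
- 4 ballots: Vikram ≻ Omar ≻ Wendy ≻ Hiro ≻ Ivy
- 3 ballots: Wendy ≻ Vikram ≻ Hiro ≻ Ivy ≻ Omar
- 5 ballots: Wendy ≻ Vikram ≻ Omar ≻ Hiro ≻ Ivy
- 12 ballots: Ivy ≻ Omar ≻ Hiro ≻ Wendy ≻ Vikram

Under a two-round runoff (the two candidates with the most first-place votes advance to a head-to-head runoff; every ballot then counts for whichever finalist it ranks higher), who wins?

Round 1 first-place votes: Vikram 4, Omar 0, Ivy 21, Wendy 19, Hiro 0. Ivy and Wendy advance.
Runoff: Ivy is ranked above Wendy on 21 ballots, Wendy above Ivy on 23.

Wendy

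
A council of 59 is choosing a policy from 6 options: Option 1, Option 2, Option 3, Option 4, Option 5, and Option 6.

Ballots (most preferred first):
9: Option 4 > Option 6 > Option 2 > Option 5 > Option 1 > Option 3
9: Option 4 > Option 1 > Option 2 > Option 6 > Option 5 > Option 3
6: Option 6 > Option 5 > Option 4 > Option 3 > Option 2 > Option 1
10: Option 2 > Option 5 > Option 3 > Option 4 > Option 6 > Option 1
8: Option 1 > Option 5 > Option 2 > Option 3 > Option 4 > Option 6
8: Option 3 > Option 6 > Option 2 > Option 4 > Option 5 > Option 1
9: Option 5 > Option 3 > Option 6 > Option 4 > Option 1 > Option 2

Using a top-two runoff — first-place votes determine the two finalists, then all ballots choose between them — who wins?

Round 1 first-place votes: Option 1 8, Option 2 10, Option 3 8, Option 4 18, Option 5 9, Option 6 6. Option 4 and Option 2 advance.
Runoff: Option 4 is ranked above Option 2 on 33 ballots, Option 2 above Option 4 on 26.

Option 4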